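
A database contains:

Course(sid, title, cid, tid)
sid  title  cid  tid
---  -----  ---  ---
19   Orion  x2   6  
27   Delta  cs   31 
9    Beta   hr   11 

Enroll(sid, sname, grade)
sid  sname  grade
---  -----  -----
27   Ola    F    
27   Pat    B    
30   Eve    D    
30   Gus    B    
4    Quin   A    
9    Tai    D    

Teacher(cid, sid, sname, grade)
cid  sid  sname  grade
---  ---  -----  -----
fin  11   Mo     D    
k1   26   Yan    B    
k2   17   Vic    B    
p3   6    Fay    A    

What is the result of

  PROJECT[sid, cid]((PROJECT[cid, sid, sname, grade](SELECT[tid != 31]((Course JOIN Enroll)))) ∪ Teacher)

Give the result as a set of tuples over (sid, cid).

Natural join on sid: {(27, Delta, cs, 31, Ola, F), (27, Delta, cs, 31, Pat, B), (9, Beta, hr, 11, Tai, D)}
Selection tid != 31: {(9, Beta, hr, 11, Tai, D)}
Keep only column(s) cid, sid, sname, grade: {(hr, 9, Tai, D)}
Set union of the two operands is {(fin, 11, Mo, D), (hr, 9, Tai, D), (k1, 26, Yan, B), (k2, 17, Vic, B), (p3, 6, Fay, A)}.
Keep only column(s) sid, cid: {(11, fin), (17, k2), (26, k1), (6, p3), (9, hr)}

{(11, fin), (17, k2), (26, k1), (6, p3), (9, hr)}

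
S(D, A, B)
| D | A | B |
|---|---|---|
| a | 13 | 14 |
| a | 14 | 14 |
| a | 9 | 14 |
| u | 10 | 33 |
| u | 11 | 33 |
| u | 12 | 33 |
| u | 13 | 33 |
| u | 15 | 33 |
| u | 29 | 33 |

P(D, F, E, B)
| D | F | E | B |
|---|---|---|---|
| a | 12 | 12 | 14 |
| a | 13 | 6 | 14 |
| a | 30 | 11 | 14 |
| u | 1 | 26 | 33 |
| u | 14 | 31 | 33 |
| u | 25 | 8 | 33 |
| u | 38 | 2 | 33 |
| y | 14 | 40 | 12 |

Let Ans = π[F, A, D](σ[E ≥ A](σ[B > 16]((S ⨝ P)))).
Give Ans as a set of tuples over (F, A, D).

{(1, 10, u), (1, 11, u), (1, 12, u), (1, 13, u), (1, 15, u), (14, 10, u), (14, 11, u), (14, 12, u), (14, 13, u), (14, 15, u), (14, 29, u)}

Joining S and P on D, B yields {(a, 13, 14, 12, 12), (a, 13, 14, 13, 6), (a, 13, 14, 30, 11), (a, 14, 14, 12, 12), (a, 14, 14, 13, 6), (a, 14, 14, 30, 11), (a, 9, 14, 12, 12), (a, 9, 14, 13, 6), (a, 9, 14, 30, 11), (u, 10, 33, 1, 26), (u, 10, 33, 14, 31), (u, 10, 33, 25, 8), (u, 10, 33, 38, 2), (u, 11, 33, 1, 26), (u, 11, 33, 14, 31), (u, 11, 33, 25, 8), (u, 11, 33, 38, 2), (u, 12, 33, 1, 26), (u, 12, 33, 14, 31), (u, 12, 33, 25, 8), (u, 12, 33, 38, 2), (u, 13, 33, 1, 26), (u, 13, 33, 14, 31), (u, 13, 33, 25, 8), (u, 13, 33, 38, 2), (u, 15, 33, 1, 26), (u, 15, 33, 14, 31), (u, 15, 33, 25, 8), (u, 15, 33, 38, 2), (u, 29, 33, 1, 26), (u, 29, 33, 14, 31), (u, 29, 33, 25, 8), (u, 29, 33, 38, 2)}.
Filtering on B > 16 leaves {(u, 10, 33, 1, 26), (u, 10, 33, 14, 31), (u, 10, 33, 25, 8), (u, 10, 33, 38, 2), (u, 11, 33, 1, 26), (u, 11, 33, 14, 31), (u, 11, 33, 25, 8), (u, 11, 33, 38, 2), (u, 12, 33, 1, 26), (u, 12, 33, 14, 31), (u, 12, 33, 25, 8), (u, 12, 33, 38, 2), (u, 13, 33, 1, 26), (u, 13, 33, 14, 31), (u, 13, 33, 25, 8), (u, 13, 33, 38, 2), (u, 15, 33, 1, 26), (u, 15, 33, 14, 31), (u, 15, 33, 25, 8), (u, 15, 33, 38, 2), (u, 29, 33, 1, 26), (u, 29, 33, 14, 31), (u, 29, 33, 25, 8), (u, 29, 33, 38, 2)}.
Filtering on E ≥ A leaves {(u, 10, 33, 1, 26), (u, 10, 33, 14, 31), (u, 11, 33, 1, 26), (u, 11, 33, 14, 31), (u, 12, 33, 1, 26), (u, 12, 33, 14, 31), (u, 13, 33, 1, 26), (u, 13, 33, 14, 31), (u, 15, 33, 1, 26), (u, 15, 33, 14, 31), (u, 29, 33, 14, 31)}.
Keep only column(s) F, A, D: {(1, 10, u), (1, 11, u), (1, 12, u), (1, 13, u), (1, 15, u), (14, 10, u), (14, 11, u), (14, 12, u), (14, 13, u), (14, 15, u), (14, 29, u)}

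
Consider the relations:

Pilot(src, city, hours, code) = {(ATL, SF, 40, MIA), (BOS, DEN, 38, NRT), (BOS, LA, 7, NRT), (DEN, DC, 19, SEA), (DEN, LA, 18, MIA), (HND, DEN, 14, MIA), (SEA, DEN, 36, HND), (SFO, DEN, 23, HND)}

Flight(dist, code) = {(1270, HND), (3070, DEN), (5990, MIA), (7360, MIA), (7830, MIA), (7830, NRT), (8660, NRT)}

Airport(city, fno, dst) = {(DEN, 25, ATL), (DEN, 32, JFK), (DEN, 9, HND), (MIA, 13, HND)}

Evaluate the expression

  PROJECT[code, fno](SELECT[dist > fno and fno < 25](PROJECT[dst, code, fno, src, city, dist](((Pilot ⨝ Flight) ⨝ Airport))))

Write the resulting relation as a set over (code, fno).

{(HND, 9), (MIA, 9), (NRT, 9)}

Pilot ⋈ Flight (natural join on code): {(ATL, SF, 40, MIA, 5990), (ATL, SF, 40, MIA, 7360), (ATL, SF, 40, MIA, 7830), (BOS, DEN, 38, NRT, 7830), (BOS, DEN, 38, NRT, 8660), (BOS, LA, 7, NRT, 7830), (BOS, LA, 7, NRT, 8660), (DEN, LA, 18, MIA, 5990), (DEN, LA, 18, MIA, 7360), (DEN, LA, 18, MIA, 7830), (HND, DEN, 14, MIA, 5990), (HND, DEN, 14, MIA, 7360), (HND, DEN, 14, MIA, 7830), (SEA, DEN, 36, HND, 1270), (SFO, DEN, 23, HND, 1270)}
(Pilot ⨝ Flight) ⋈ Airport (natural join on city): {(BOS, DEN, 38, NRT, 7830, 25, ATL), (BOS, DEN, 38, NRT, 7830, 32, JFK), (BOS, DEN, 38, NRT, 7830, 9, HND), (BOS, DEN, 38, NRT, 8660, 25, ATL), (BOS, DEN, 38, NRT, 8660, 32, JFK), (BOS, DEN, 38, NRT, 8660, 9, HND), (HND, DEN, 14, MIA, 5990, 25, ATL), (HND, DEN, 14, MIA, 5990, 32, JFK), (HND, DEN, 14, MIA, 5990, 9, HND), (HND, DEN, 14, MIA, 7360, 25, ATL), (HND, DEN, 14, MIA, 7360, 32, JFK), (HND, DEN, 14, MIA, 7360, 9, HND), (HND, DEN, 14, MIA, 7830, 25, ATL), (HND, DEN, 14, MIA, 7830, 32, JFK), (HND, DEN, 14, MIA, 7830, 9, HND), (SEA, DEN, 36, HND, 1270, 25, ATL), (SEA, DEN, 36, HND, 1270, 32, JFK), (SEA, DEN, 36, HND, 1270, 9, HND), (SFO, DEN, 23, HND, 1270, 25, ATL), (SFO, DEN, 23, HND, 1270, 32, JFK), (SFO, DEN, 23, HND, 1270, 9, HND)}
π_{dst, code, fno, src, city, dist} gives {(ATL, HND, 25, SEA, DEN, 1270), (ATL, HND, 25, SFO, DEN, 1270), (ATL, MIA, 25, HND, DEN, 5990), (ATL, MIA, 25, HND, DEN, 7360), (ATL, MIA, 25, HND, DEN, 7830), (ATL, NRT, 25, BOS, DEN, 7830), (ATL, NRT, 25, BOS, DEN, 8660), (HND, HND, 9, SEA, DEN, 1270), (HND, HND, 9, SFO, DEN, 1270), (HND, MIA, 9, HND, DEN, 5990), (HND, MIA, 9, HND, DEN, 7360), (HND, MIA, 9, HND, DEN, 7830), (HND, NRT, 9, BOS, DEN, 7830), (HND, NRT, 9, BOS, DEN, 8660), (JFK, HND, 32, SEA, DEN, 1270), (JFK, HND, 32, SFO, DEN, 1270), (JFK, MIA, 32, HND, DEN, 5990), (JFK, MIA, 32, HND, DEN, 7360), (JFK, MIA, 32, HND, DEN, 7830), (JFK, NRT, 32, BOS, DEN, 7830), (JFK, NRT, 32, BOS, DEN, 8660)}.
Selection dist > fno and fno < 25: {(HND, HND, 9, SEA, DEN, 1270), (HND, HND, 9, SFO, DEN, 1270), (HND, MIA, 9, HND, DEN, 5990), (HND, MIA, 9, HND, DEN, 7360), (HND, MIA, 9, HND, DEN, 7830), (HND, NRT, 9, BOS, DEN, 7830), (HND, NRT, 9, BOS, DEN, 8660)}
π_{code, fno} gives {(HND, 9), (MIA, 9), (NRT, 9)} (4 duplicate(s) eliminated).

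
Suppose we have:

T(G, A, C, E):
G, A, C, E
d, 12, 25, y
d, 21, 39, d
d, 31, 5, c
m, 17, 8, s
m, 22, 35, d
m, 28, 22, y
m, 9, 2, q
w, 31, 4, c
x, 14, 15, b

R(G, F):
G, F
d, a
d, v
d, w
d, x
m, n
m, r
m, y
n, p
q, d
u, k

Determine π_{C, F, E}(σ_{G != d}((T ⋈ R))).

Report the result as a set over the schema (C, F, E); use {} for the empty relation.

Natural join on G: {(d, 12, 25, y, a), (d, 12, 25, y, v), (d, 12, 25, y, w), (d, 12, 25, y, x), (d, 21, 39, d, a), (d, 21, 39, d, v), (d, 21, 39, d, w), (d, 21, 39, d, x), (d, 31, 5, c, a), (d, 31, 5, c, v), (d, 31, 5, c, w), (d, 31, 5, c, x), (m, 17, 8, s, n), (m, 17, 8, s, r), (m, 17, 8, s, y), (m, 22, 35, d, n), (m, 22, 35, d, r), (m, 22, 35, d, y), (m, 28, 22, y, n), (m, 28, 22, y, r), (m, 28, 22, y, y), (m, 9, 2, q, n), (m, 9, 2, q, r), (m, 9, 2, q, y)}
Apply σ_{G != d}; surviving tuples: {(m, 17, 8, s, n), (m, 17, 8, s, r), (m, 17, 8, s, y), (m, 22, 35, d, n), (m, 22, 35, d, r), (m, 22, 35, d, y), (m, 28, 22, y, n), (m, 28, 22, y, r), (m, 28, 22, y, y), (m, 9, 2, q, n), (m, 9, 2, q, r), (m, 9, 2, q, y)}
π_{C, F, E} gives {(2, n, q), (2, r, q), (2, y, q), (22, n, y), (22, r, y), (22, y, y), (35, n, d), (35, r, d), (35, y, d), (8, n, s), (8, r, s), (8, y, s)}.

{(2, n, q), (2, r, q), (2, y, q), (22, n, y), (22, r, y), (22, y, y), (35, n, d), (35, r, d), (35, y, d), (8, n, s), (8, r, s), (8, y, s)}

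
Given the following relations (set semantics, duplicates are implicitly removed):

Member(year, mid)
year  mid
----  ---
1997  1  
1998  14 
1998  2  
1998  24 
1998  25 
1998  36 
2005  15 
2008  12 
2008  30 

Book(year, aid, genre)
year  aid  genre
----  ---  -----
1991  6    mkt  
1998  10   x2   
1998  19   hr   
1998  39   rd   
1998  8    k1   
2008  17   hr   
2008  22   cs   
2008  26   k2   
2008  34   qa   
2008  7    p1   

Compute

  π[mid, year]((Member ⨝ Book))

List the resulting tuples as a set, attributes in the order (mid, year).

Member ⋈ Book (natural join on year): {(1998, 14, 10, x2), (1998, 14, 19, hr), (1998, 14, 39, rd), (1998, 14, 8, k1), (1998, 2, 10, x2), (1998, 2, 19, hr), (1998, 2, 39, rd), (1998, 2, 8, k1), (1998, 24, 10, x2), (1998, 24, 19, hr), (1998, 24, 39, rd), (1998, 24, 8, k1), (1998, 25, 10, x2), (1998, 25, 19, hr), (1998, 25, 39, rd), (1998, 25, 8, k1), (1998, 36, 10, x2), (1998, 36, 19, hr), (1998, 36, 39, rd), (1998, 36, 8, k1), (2008, 12, 17, hr), (2008, 12, 22, cs), (2008, 12, 26, k2), (2008, 12, 34, qa), (2008, 12, 7, p1), (2008, 30, 17, hr), (2008, 30, 22, cs), (2008, 30, 26, k2), (2008, 30, 34, qa), (2008, 30, 7, p1)}
π_{mid, year} gives {(12, 2008), (14, 1998), (2, 1998), (24, 1998), (25, 1998), (30, 2008), (36, 1998)} (23 duplicate(s) eliminated).

{(12, 2008), (14, 1998), (2, 1998), (24, 1998), (25, 1998), (30, 2008), (36, 1998)}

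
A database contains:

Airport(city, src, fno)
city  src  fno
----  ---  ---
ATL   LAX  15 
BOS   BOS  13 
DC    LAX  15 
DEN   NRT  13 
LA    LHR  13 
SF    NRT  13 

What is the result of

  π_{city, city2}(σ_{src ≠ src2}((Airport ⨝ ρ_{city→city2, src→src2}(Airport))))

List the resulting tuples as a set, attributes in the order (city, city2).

{(BOS, DEN), (BOS, LA), (BOS, SF), (DEN, BOS), (DEN, LA), (LA, BOS), (LA, DEN), (LA, SF), (SF, BOS), (SF, LA)}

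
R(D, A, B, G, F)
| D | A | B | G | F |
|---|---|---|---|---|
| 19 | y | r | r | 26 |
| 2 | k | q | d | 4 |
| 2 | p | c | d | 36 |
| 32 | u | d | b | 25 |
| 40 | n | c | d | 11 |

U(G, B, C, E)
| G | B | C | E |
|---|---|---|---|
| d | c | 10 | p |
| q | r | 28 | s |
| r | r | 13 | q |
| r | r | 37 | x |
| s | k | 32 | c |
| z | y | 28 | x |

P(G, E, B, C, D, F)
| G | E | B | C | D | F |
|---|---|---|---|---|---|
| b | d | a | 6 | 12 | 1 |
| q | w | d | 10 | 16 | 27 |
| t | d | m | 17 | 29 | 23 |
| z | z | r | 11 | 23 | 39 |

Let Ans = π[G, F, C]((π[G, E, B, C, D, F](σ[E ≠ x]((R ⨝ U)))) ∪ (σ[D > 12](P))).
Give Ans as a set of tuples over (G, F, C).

Natural join on B, G: {(19, y, r, r, 26, 13, q), (19, y, r, r, 26, 37, x), (2, p, c, d, 36, 10, p), (40, n, c, d, 11, 10, p)}
σ[E ≠ x]: keep tuples satisfying E ≠ x → {(19, y, r, r, 26, 13, q), (2, p, c, d, 36, 10, p), (40, n, c, d, 11, 10, p)}
Keep only column(s) G, E, B, C, D, F: {(d, p, c, 10, 2, 36), (d, p, c, 10, 40, 11), (r, q, r, 13, 19, 26)}
σ[D > 12]: keep tuples satisfying D > 12 → {(q, w, d, 10, 16, 27), (t, d, m, 17, 29, 23), (z, z, r, 11, 23, 39)}
Taking the union: {(d, p, c, 10, 2, 36), (d, p, c, 10, 40, 11), (q, w, d, 10, 16, 27), (r, q, r, 13, 19, 26), (t, d, m, 17, 29, 23), (z, z, r, 11, 23, 39)}
Keep only column(s) G, F, C: {(d, 11, 10), (d, 36, 10), (q, 27, 10), (r, 26, 13), (t, 23, 17), (z, 39, 11)}

{(d, 11, 10), (d, 36, 10), (q, 27, 10), (r, 26, 13), (t, 23, 17), (z, 39, 11)}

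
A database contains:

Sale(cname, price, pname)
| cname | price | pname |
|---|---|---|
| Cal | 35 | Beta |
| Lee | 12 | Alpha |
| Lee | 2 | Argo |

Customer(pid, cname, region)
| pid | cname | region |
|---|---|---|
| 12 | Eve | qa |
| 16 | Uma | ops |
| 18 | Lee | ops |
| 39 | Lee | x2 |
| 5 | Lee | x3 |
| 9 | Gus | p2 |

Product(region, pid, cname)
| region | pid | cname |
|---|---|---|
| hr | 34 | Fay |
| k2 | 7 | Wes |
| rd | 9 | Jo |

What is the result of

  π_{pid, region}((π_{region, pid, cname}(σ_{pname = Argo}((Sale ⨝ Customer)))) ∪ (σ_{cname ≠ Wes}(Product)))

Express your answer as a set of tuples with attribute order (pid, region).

{(18, ops), (34, hr), (39, x2), (5, x3), (9, rd)}

Sale ⋈ Customer (natural join on cname): {(Lee, 12, Alpha, 18, ops), (Lee, 12, Alpha, 39, x2), (Lee, 12, Alpha, 5, x3), (Lee, 2, Argo, 18, ops), (Lee, 2, Argo, 39, x2), (Lee, 2, Argo, 5, x3)}
Selection pname = Argo: {(Lee, 2, Argo, 18, ops), (Lee, 2, Argo, 39, x2), (Lee, 2, Argo, 5, x3)}
Keep only column(s) region, pid, cname: {(ops, 18, Lee), (x2, 39, Lee), (x3, 5, Lee)}
Selection cname ≠ Wes: {(hr, 34, Fay), (rd, 9, Jo)}
Set union of the two operands is {(hr, 34, Fay), (ops, 18, Lee), (rd, 9, Jo), (x2, 39, Lee), (x3, 5, Lee)}.
Keep only column(s) pid, region: {(18, ops), (34, hr), (39, x2), (5, x3), (9, rd)}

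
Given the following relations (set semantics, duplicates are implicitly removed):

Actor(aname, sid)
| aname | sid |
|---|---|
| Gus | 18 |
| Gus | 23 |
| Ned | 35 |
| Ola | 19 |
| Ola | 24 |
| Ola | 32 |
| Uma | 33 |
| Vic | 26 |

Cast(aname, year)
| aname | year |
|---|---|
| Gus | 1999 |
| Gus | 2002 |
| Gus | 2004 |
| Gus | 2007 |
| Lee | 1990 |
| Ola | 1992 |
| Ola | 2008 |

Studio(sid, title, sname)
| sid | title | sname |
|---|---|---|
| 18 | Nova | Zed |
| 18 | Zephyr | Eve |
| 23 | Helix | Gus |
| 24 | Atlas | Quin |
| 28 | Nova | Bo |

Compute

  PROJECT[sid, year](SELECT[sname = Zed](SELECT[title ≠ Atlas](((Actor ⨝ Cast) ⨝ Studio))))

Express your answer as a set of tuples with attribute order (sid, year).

Joining Actor and Cast on aname yields {(Gus, 18, 1999), (Gus, 18, 2002), (Gus, 18, 2004), (Gus, 18, 2007), (Gus, 23, 1999), (Gus, 23, 2002), (Gus, 23, 2004), (Gus, 23, 2007), (Ola, 19, 1992), (Ola, 19, 2008), (Ola, 24, 1992), (Ola, 24, 2008), (Ola, 32, 1992), (Ola, 32, 2008)}.
Joining (Actor ⨝ Cast) and Studio on sid yields {(Gus, 18, 1999, Nova, Zed), (Gus, 18, 1999, Zephyr, Eve), (Gus, 18, 2002, Nova, Zed), (Gus, 18, 2002, Zephyr, Eve), (Gus, 18, 2004, Nova, Zed), (Gus, 18, 2004, Zephyr, Eve), (Gus, 18, 2007, Nova, Zed), (Gus, 18, 2007, Zephyr, Eve), (Gus, 23, 1999, Helix, Gus), (Gus, 23, 2002, Helix, Gus), (Gus, 23, 2004, Helix, Gus), (Gus, 23, 2007, Helix, Gus), (Ola, 24, 1992, Atlas, Quin), (Ola, 24, 2008, Atlas, Quin)}.
Apply σ_{title ≠ Atlas}; surviving tuples: {(Gus, 18, 1999, Nova, Zed), (Gus, 18, 1999, Zephyr, Eve), (Gus, 18, 2002, Nova, Zed), (Gus, 18, 2002, Zephyr, Eve), (Gus, 18, 2004, Nova, Zed), (Gus, 18, 2004, Zephyr, Eve), (Gus, 18, 2007, Nova, Zed), (Gus, 18, 2007, Zephyr, Eve), (Gus, 23, 1999, Helix, Gus), (Gus, 23, 2002, Helix, Gus), (Gus, 23, 2004, Helix, Gus), (Gus, 23, 2007, Helix, Gus)}
Apply σ_{sname = Zed}; surviving tuples: {(Gus, 18, 1999, Nova, Zed), (Gus, 18, 2002, Nova, Zed), (Gus, 18, 2004, Nova, Zed), (Gus, 18, 2007, Nova, Zed)}
π_{sid, year} gives {(18, 1999), (18, 2002), (18, 2004), (18, 2007)}.

{(18, 1999), (18, 2002), (18, 2004), (18, 2007)}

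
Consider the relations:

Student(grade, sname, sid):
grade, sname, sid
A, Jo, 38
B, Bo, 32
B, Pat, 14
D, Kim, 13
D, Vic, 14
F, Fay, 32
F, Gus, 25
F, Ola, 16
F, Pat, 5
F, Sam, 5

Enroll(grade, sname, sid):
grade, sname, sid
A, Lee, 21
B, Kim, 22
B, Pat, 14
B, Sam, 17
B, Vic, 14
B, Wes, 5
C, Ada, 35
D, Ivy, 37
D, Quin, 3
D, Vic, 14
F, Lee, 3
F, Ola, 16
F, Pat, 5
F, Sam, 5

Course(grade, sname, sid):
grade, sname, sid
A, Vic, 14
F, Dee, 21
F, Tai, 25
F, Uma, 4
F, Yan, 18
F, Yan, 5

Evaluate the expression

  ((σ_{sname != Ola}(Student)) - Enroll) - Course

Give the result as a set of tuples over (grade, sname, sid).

Selection sname != Ola: {(A, Jo, 38), (B, Bo, 32), (B, Pat, 14), (D, Kim, 13), (D, Vic, 14), (F, Fay, 32), (F, Gus, 25), (F, Pat, 5), (F, Sam, 5)}
Set difference of the two operands is {(A, Jo, 38), (B, Bo, 32), (D, Kim, 13), (F, Fay, 32), (F, Gus, 25)}.
Set difference of the two operands is {(A, Jo, 38), (B, Bo, 32), (D, Kim, 13), (F, Fay, 32), (F, Gus, 25)}.

{(A, Jo, 38), (B, Bo, 32), (D, Kim, 13), (F, Fay, 32), (F, Gus, 25)}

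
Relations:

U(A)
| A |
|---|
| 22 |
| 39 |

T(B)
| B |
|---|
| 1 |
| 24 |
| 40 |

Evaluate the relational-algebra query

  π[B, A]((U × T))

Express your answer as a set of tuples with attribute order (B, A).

{(1, 22), (1, 39), (24, 22), (24, 39), (40, 22), (40, 39)}

U × T: Cartesian product, 2·3 = 6 tuples over (A, B).
π_{B, A} gives {(1, 22), (1, 39), (24, 22), (24, 39), (40, 22), (40, 39)}.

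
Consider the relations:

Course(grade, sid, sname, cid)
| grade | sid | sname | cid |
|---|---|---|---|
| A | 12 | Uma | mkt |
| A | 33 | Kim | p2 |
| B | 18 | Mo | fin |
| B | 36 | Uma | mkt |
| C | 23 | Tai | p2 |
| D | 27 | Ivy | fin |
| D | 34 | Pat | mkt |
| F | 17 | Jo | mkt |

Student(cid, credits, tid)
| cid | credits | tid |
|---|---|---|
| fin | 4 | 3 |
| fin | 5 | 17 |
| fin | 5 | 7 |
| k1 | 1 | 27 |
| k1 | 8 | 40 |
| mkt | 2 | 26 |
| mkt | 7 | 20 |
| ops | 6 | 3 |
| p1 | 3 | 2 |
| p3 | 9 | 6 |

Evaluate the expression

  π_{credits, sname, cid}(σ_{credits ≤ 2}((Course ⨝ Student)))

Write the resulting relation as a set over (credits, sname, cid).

{(2, Jo, mkt), (2, Pat, mkt), (2, Uma, mkt)}

Course ⋈ Student (natural join on cid): {(A, 12, Uma, mkt, 2, 26), (A, 12, Uma, mkt, 7, 20), (B, 18, Mo, fin, 4, 3), (B, 18, Mo, fin, 5, 17), (B, 18, Mo, fin, 5, 7), (B, 36, Uma, mkt, 2, 26), (B, 36, Uma, mkt, 7, 20), (D, 27, Ivy, fin, 4, 3), (D, 27, Ivy, fin, 5, 17), (D, 27, Ivy, fin, 5, 7), (D, 34, Pat, mkt, 2, 26), (D, 34, Pat, mkt, 7, 20), (F, 17, Jo, mkt, 2, 26), (F, 17, Jo, mkt, 7, 20)}
σ[credits ≤ 2]: keep tuples satisfying credits ≤ 2 → {(A, 12, Uma, mkt, 2, 26), (B, 36, Uma, mkt, 2, 26), (D, 34, Pat, mkt, 2, 26), (F, 17, Jo, mkt, 2, 26)}
Projecting to credits, sname, cid (1 duplicate(s) eliminated): {(2, Jo, mkt), (2, Pat, mkt), (2, Uma, mkt)}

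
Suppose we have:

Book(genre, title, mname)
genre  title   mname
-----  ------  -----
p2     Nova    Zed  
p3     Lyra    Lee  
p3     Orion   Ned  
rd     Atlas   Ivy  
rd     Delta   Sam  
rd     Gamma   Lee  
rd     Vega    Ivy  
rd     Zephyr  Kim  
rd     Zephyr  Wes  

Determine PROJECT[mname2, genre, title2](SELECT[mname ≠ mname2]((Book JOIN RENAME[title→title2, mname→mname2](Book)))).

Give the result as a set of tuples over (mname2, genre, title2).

{(Ivy, rd, Atlas), (Ivy, rd, Vega), (Kim, rd, Zephyr), (Lee, p3, Lyra), (Lee, rd, Gamma), (Ned, p3, Orion), (Sam, rd, Delta), (Wes, rd, Zephyr)}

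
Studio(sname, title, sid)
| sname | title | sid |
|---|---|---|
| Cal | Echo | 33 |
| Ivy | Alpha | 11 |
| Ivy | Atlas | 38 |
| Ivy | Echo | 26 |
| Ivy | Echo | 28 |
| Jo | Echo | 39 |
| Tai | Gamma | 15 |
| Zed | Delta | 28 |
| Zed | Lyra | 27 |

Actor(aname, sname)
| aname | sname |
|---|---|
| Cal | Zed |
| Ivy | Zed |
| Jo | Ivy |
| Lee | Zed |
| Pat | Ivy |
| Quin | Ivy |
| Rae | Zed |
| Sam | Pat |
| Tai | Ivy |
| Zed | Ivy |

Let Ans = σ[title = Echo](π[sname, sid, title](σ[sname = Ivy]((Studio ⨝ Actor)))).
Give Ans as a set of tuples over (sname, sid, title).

Natural join on sname: {(Ivy, Alpha, 11, Jo), (Ivy, Alpha, 11, Pat), (Ivy, Alpha, 11, Quin), (Ivy, Alpha, 11, Tai), (Ivy, Alpha, 11, Zed), (Ivy, Atlas, 38, Jo), (Ivy, Atlas, 38, Pat), (Ivy, Atlas, 38, Quin), (Ivy, Atlas, 38, Tai), (Ivy, Atlas, 38, Zed), (Ivy, Echo, 26, Jo), (Ivy, Echo, 26, Pat), (Ivy, Echo, 26, Quin), (Ivy, Echo, 26, Tai), (Ivy, Echo, 26, Zed), (Ivy, Echo, 28, Jo), (Ivy, Echo, 28, Pat), (Ivy, Echo, 28, Quin), (Ivy, Echo, 28, Tai), (Ivy, Echo, 28, Zed), (Zed, Delta, 28, Cal), (Zed, Delta, 28, Ivy), (Zed, Delta, 28, Lee), (Zed, Delta, 28, Rae), (Zed, Lyra, 27, Cal), (Zed, Lyra, 27, Ivy), (Zed, Lyra, 27, Lee), (Zed, Lyra, 27, Rae)}
Filtering on sname = Ivy leaves {(Ivy, Alpha, 11, Jo), (Ivy, Alpha, 11, Pat), (Ivy, Alpha, 11, Quin), (Ivy, Alpha, 11, Tai), (Ivy, Alpha, 11, Zed), (Ivy, Atlas, 38, Jo), (Ivy, Atlas, 38, Pat), (Ivy, Atlas, 38, Quin), (Ivy, Atlas, 38, Tai), (Ivy, Atlas, 38, Zed), (Ivy, Echo, 26, Jo), (Ivy, Echo, 26, Pat), (Ivy, Echo, 26, Quin), (Ivy, Echo, 26, Tai), (Ivy, Echo, 26, Zed), (Ivy, Echo, 28, Jo), (Ivy, Echo, 28, Pat), (Ivy, Echo, 28, Quin), (Ivy, Echo, 28, Tai), (Ivy, Echo, 28, Zed)}.
Projecting to sname, sid, title (16 duplicate(s) eliminated): {(Ivy, 11, Alpha), (Ivy, 26, Echo), (Ivy, 28, Echo), (Ivy, 38, Atlas)}
Filtering on title = Echo leaves {(Ivy, 26, Echo), (Ivy, 28, Echo)}.

{(Ivy, 26, Echo), (Ivy, 28, Echo)}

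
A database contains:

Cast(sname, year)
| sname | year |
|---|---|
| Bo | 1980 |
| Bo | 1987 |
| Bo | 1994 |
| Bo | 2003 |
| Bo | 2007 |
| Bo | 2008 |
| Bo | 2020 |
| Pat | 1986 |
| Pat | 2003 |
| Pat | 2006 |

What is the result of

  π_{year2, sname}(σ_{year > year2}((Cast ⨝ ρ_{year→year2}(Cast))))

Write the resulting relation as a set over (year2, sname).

{(1980, Bo), (1986, Pat), (1987, Bo), (1994, Bo), (2003, Bo), (2003, Pat), (2007, Bo), (2008, Bo)}

ρ[year→year2]: schema becomes (sname, year2); tuples unchanged.
Natural join on sname: {(Bo, 1980, 1980), (Bo, 1980, 1987), (Bo, 1980, 1994), (Bo, 1980, 2003), (Bo, 1980, 2007), (Bo, 1980, 2008), (Bo, 1980, 2020), (Bo, 1987, 1980), (Bo, 1987, 1987), (Bo, 1987, 1994), (Bo, 1987, 2003), (Bo, 1987, 2007), (Bo, 1987, 2008), (Bo, 1987, 2020), (Bo, 1994, 1980), (Bo, 1994, 1987), (Bo, 1994, 1994), (Bo, 1994, 2003), (Bo, 1994, 2007), (Bo, 1994, 2008), (Bo, 1994, 2020), (Bo, 2003, 1980), (Bo, 2003, 1987), (Bo, 2003, 1994), (Bo, 2003, 2003), (Bo, 2003, 2007), (Bo, 2003, 2008), (Bo, 2003, 2020), (Bo, 2007, 1980), (Bo, 2007, 1987), (Bo, 2007, 1994), (Bo, 2007, 2003), (Bo, 2007, 2007), (Bo, 2007, 2008), (Bo, 2007, 2020), (Bo, 2008, 1980), (Bo, 2008, 1987), (Bo, 2008, 1994), (Bo, 2008, 2003), (Bo, 2008, 2007), (Bo, 2008, 2008), (Bo, 2008, 2020), (Bo, 2020, 1980), (Bo, 2020, 1987), (Bo, 2020, 1994), (Bo, 2020, 2003), (Bo, 2020, 2007), (Bo, 2020, 2008), (Bo, 2020, 2020), (Pat, 1986, 1986), (Pat, 1986, 2003), (Pat, 1986, 2006), (Pat, 2003, 1986), (Pat, 2003, 2003), (Pat, 2003, 2006), (Pat, 2006, 1986), (Pat, 2006, 2003), (Pat, 2006, 2006)}
σ[year > year2]: keep tuples satisfying year > year2 → {(Bo, 1987, 1980), (Bo, 1994, 1980), (Bo, 1994, 1987), (Bo, 2003, 1980), (Bo, 2003, 1987), (Bo, 2003, 1994), (Bo, 2007, 1980), (Bo, 2007, 1987), (Bo, 2007, 1994), (Bo, 2007, 2003), (Bo, 2008, 1980), (Bo, 2008, 1987), (Bo, 2008, 1994), (Bo, 2008, 2003), (Bo, 2008, 2007), (Bo, 2020, 1980), (Bo, 2020, 1987), (Bo, 2020, 1994), (Bo, 2020, 2003), (Bo, 2020, 2007), (Bo, 2020, 2008), (Pat, 2003, 1986), (Pat, 2006, 1986), (Pat, 2006, 2003)}
Keep only column(s) year2, sname (16 duplicate(s) eliminated): {(1980, Bo), (1986, Pat), (1987, Bo), (1994, Bo), (2003, Bo), (2003, Pat), (2007, Bo), (2008, Bo)}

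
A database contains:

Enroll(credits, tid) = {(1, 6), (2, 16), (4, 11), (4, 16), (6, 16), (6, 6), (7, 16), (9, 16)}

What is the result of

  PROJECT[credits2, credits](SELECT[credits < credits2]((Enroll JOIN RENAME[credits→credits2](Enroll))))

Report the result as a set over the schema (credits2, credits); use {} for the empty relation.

ρ[credits→credits2]: schema becomes (credits2, tid); tuples unchanged.
Joining Enroll and RENAME[credits→credits2](Enroll) on tid yields {(1, 6, 1), (1, 6, 6), (2, 16, 2), (2, 16, 4), (2, 16, 6), (2, 16, 7), (2, 16, 9), (4, 11, 4), (4, 16, 2), (4, 16, 4), (4, 16, 6), (4, 16, 7), (4, 16, 9), (6, 16, 2), (6, 16, 4), (6, 16, 6), (6, 16, 7), (6, 16, 9), (6, 6, 1), (6, 6, 6), (7, 16, 2), (7, 16, 4), (7, 16, 6), (7, 16, 7), (7, 16, 9), (9, 16, 2), (9, 16, 4), (9, 16, 6), (9, 16, 7), (9, 16, 9)}.
Selection credits < credits2: {(1, 6, 6), (2, 16, 4), (2, 16, 6), (2, 16, 7), (2, 16, 9), (4, 16, 6), (4, 16, 7), (4, 16, 9), (6, 16, 7), (6, 16, 9), (7, 16, 9)}
Keep only column(s) credits2, credits: {(4, 2), (6, 1), (6, 2), (6, 4), (7, 2), (7, 4), (7, 6), (9, 2), (9, 4), (9, 6), (9, 7)}

{(4, 2), (6, 1), (6, 2), (6, 4), (7, 2), (7, 4), (7, 6), (9, 2), (9, 4), (9, 6), (9, 7)}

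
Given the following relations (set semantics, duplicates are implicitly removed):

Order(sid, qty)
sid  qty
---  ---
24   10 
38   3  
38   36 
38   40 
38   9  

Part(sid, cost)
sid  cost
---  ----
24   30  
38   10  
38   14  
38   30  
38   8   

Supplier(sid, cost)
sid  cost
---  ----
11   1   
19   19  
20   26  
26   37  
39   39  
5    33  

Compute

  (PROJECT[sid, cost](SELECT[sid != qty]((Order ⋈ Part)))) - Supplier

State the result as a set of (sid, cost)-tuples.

{(24, 30), (38, 10), (38, 14), (38, 30), (38, 8)}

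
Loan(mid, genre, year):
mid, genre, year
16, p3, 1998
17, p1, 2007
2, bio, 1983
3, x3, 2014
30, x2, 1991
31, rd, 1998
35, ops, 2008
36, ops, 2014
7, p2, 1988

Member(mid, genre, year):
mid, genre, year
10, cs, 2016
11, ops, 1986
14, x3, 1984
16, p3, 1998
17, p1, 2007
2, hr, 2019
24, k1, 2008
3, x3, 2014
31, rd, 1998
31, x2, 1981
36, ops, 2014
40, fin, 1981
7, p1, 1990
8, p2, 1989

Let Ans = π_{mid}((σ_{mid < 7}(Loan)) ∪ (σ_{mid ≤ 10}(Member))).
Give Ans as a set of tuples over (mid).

Filtering on mid < 7 leaves {(2, bio, 1983), (3, x3, 2014)}.
Filtering on mid ≤ 10 leaves {(10, cs, 2016), (2, hr, 2019), (3, x3, 2014), (7, p1, 1990), (8, p2, 1989)}.
Taking the union: {(10, cs, 2016), (2, bio, 1983), (2, hr, 2019), (3, x3, 2014), (7, p1, 1990), (8, p2, 1989)}
Projecting to mid (1 duplicate(s) eliminated): {10, 2, 3, 7, 8}

{10, 2, 3, 7, 8}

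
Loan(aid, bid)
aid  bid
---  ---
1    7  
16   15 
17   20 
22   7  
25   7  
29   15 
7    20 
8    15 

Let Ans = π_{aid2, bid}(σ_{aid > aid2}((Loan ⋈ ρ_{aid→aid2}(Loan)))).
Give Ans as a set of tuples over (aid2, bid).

{(1, 7), (16, 15), (22, 7), (7, 20), (8, 15)}

ρ[aid→aid2]: schema becomes (aid2, bid); tuples unchanged.
Natural join on bid: {(1, 7, 1), (1, 7, 22), (1, 7, 25), (16, 15, 16), (16, 15, 29), (16, 15, 8), (17, 20, 17), (17, 20, 7), (22, 7, 1), (22, 7, 22), (22, 7, 25), (25, 7, 1), (25, 7, 22), (25, 7, 25), (29, 15, 16), (29, 15, 29), (29, 15, 8), (7, 20, 17), (7, 20, 7), (8, 15, 16), (8, 15, 29), (8, 15, 8)}
Apply σ_{aid > aid2}; surviving tuples: {(16, 15, 8), (17, 20, 7), (22, 7, 1), (25, 7, 1), (25, 7, 22), (29, 15, 16), (29, 15, 8)}
π[aid2, bid]: project onto (aid2, bid) (2 duplicate(s) eliminated) → {(1, 7), (16, 15), (22, 7), (7, 20), (8, 15)}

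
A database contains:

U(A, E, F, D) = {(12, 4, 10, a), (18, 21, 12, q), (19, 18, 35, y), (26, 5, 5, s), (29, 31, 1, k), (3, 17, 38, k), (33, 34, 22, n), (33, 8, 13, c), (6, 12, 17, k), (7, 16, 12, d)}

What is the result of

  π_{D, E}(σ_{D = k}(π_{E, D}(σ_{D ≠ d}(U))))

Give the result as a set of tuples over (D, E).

{(k, 12), (k, 17), (k, 31)}

Selection D ≠ d: {(12, 4, 10, a), (18, 21, 12, q), (19, 18, 35, y), (26, 5, 5, s), (29, 31, 1, k), (3, 17, 38, k), (33, 34, 22, n), (33, 8, 13, c), (6, 12, 17, k)}
Projecting to E, D: {(12, k), (17, k), (18, y), (21, q), (31, k), (34, n), (4, a), (5, s), (8, c)}
Selection D = k: {(12, k), (17, k), (31, k)}
Projecting to D, E: {(k, 12), (k, 17), (k, 31)}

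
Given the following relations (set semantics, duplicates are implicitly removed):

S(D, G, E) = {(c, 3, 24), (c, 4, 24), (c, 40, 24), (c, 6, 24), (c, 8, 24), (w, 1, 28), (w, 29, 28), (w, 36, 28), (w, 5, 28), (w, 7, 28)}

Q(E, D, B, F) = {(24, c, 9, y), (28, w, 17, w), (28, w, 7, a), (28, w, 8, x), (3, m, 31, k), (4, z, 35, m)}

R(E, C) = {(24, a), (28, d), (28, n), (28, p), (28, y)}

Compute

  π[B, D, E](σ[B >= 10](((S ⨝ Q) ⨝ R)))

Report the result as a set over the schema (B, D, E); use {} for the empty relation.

S ⋈ Q (natural join on D, E): {(c, 3, 24, 9, y), (c, 4, 24, 9, y), (c, 40, 24, 9, y), (c, 6, 24, 9, y), (c, 8, 24, 9, y), (w, 1, 28, 17, w), (w, 1, 28, 7, a), (w, 1, 28, 8, x), (w, 29, 28, 17, w), (w, 29, 28, 7, a), (w, 29, 28, 8, x), (w, 36, 28, 17, w), (w, 36, 28, 7, a), (w, 36, 28, 8, x), (w, 5, 28, 17, w), (w, 5, 28, 7, a), (w, 5, 28, 8, x), (w, 7, 28, 17, w), (w, 7, 28, 7, a), (w, 7, 28, 8, x)}
(S ⨝ Q) ⋈ R (natural join on E): {(c, 3, 24, 9, y, a), (c, 4, 24, 9, y, a), (c, 40, 24, 9, y, a), (c, 6, 24, 9, y, a), (c, 8, 24, 9, y, a), (w, 1, 28, 17, w, d), (w, 1, 28, 17, w, n), (w, 1, 28, 17, w, p), (w, 1, 28, 17, w, y), (w, 1, 28, 7, a, d), (w, 1, 28, 7, a, n), (w, 1, 28, 7, a, p), (w, 1, 28, 7, a, y), (w, 1, 28, 8, x, d), (w, 1, 28, 8, x, n), (w, 1, 28, 8, x, p), (w, 1, 28, 8, x, y), (w, 29, 28, 17, w, d), (w, 29, 28, 17, w, n), (w, 29, 28, 17, w, p), (w, 29, 28, 17, w, y), (w, 29, 28, 7, a, d), (w, 29, 28, 7, a, n), (w, 29, 28, 7, a, p), (w, 29, 28, 7, a, y), (w, 29, 28, 8, x, d), (w, 29, 28, 8, x, n), (w, 29, 28, 8, x, p), (w, 29, 28, 8, x, y), (w, 36, 28, 17, w, d), (w, 36, 28, 17, w, n), (w, 36, 28, 17, w, p), (w, 36, 28, 17, w, y), (w, 36, 28, 7, a, d), (w, 36, 28, 7, a, n), (w, 36, 28, 7, a, p), (w, 36, 28, 7, a, y), (w, 36, 28, 8, x, d), (w, 36, 28, 8, x, n), (w, 36, 28, 8, x, p), (w, 36, 28, 8, x, y), (w, 5, 28, 17, w, d), (w, 5, 28, 17, w, n), (w, 5, 28, 17, w, p), (w, 5, 28, 17, w, y), (w, 5, 28, 7, a, d), (w, 5, 28, 7, a, n), (w, 5, 28, 7, a, p), (w, 5, 28, 7, a, y), (w, 5, 28, 8, x, d), (w, 5, 28, 8, x, n), (w, 5, 28, 8, x, p), (w, 5, 28, 8, x, y), (w, 7, 28, 17, w, d), (w, 7, 28, 17, w, n), (w, 7, 28, 17, w, p), (w, 7, 28, 17, w, y), (w, 7, 28, 7, a, d), (w, 7, 28, 7, a, n), (w, 7, 28, 7, a, p), (w, 7, 28, 7, a, y), (w, 7, 28, 8, x, d), (w, 7, 28, 8, x, n), (w, 7, 28, 8, x, p), (w, 7, 28, 8, x, y)}
Apply σ_{B >= 10}; surviving tuples: {(w, 1, 28, 17, w, d), (w, 1, 28, 17, w, n), (w, 1, 28, 17, w, p), (w, 1, 28, 17, w, y), (w, 29, 28, 17, w, d), (w, 29, 28, 17, w, n), (w, 29, 28, 17, w, p), (w, 29, 28, 17, w, y), (w, 36, 28, 17, w, d), (w, 36, 28, 17, w, n), (w, 36, 28, 17, w, p), (w, 36, 28, 17, w, y), (w, 5, 28, 17, w, d), (w, 5, 28, 17, w, n), (w, 5, 28, 17, w, p), (w, 5, 28, 17, w, y), (w, 7, 28, 17, w, d), (w, 7, 28, 17, w, n), (w, 7, 28, 17, w, p), (w, 7, 28, 17, w, y)}
Projecting to B, D, E (19 duplicate(s) eliminated): {(17, w, 28)}

{(17, w, 28)}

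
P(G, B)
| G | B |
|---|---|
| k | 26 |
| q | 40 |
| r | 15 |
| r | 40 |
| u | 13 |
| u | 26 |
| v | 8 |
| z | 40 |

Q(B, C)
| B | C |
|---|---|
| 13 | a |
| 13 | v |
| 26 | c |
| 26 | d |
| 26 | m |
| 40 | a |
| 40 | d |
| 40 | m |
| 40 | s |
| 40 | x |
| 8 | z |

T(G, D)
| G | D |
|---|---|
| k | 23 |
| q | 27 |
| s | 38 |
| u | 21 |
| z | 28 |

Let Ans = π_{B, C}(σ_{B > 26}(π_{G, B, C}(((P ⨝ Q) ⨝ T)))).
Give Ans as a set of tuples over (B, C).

P ⋈ Q (natural join on B): {(k, 26, c), (k, 26, d), (k, 26, m), (q, 40, a), (q, 40, d), (q, 40, m), (q, 40, s), (q, 40, x), (r, 40, a), (r, 40, d), (r, 40, m), (r, 40, s), (r, 40, x), (u, 13, a), (u, 13, v), (u, 26, c), (u, 26, d), (u, 26, m), (v, 8, z), (z, 40, a), (z, 40, d), (z, 40, m), (z, 40, s), (z, 40, x)}
(P ⨝ Q) ⋈ T (natural join on G): {(k, 26, c, 23), (k, 26, d, 23), (k, 26, m, 23), (q, 40, a, 27), (q, 40, d, 27), (q, 40, m, 27), (q, 40, s, 27), (q, 40, x, 27), (u, 13, a, 21), (u, 13, v, 21), (u, 26, c, 21), (u, 26, d, 21), (u, 26, m, 21), (z, 40, a, 28), (z, 40, d, 28), (z, 40, m, 28), (z, 40, s, 28), (z, 40, x, 28)}
Projecting to G, B, C: {(k, 26, c), (k, 26, d), (k, 26, m), (q, 40, a), (q, 40, d), (q, 40, m), (q, 40, s), (q, 40, x), (u, 13, a), (u, 13, v), (u, 26, c), (u, 26, d), (u, 26, m), (z, 40, a), (z, 40, d), (z, 40, m), (z, 40, s), (z, 40, x)}
σ[B > 26]: keep tuples satisfying B > 26 → {(q, 40, a), (q, 40, d), (q, 40, m), (q, 40, s), (q, 40, x), (z, 40, a), (z, 40, d), (z, 40, m), (z, 40, s), (z, 40, x)}
Projecting to B, C (5 duplicate(s) eliminated): {(40, a), (40, d), (40, m), (40, s), (40, x)}

{(40, a), (40, d), (40, m), (40, s), (40, x)}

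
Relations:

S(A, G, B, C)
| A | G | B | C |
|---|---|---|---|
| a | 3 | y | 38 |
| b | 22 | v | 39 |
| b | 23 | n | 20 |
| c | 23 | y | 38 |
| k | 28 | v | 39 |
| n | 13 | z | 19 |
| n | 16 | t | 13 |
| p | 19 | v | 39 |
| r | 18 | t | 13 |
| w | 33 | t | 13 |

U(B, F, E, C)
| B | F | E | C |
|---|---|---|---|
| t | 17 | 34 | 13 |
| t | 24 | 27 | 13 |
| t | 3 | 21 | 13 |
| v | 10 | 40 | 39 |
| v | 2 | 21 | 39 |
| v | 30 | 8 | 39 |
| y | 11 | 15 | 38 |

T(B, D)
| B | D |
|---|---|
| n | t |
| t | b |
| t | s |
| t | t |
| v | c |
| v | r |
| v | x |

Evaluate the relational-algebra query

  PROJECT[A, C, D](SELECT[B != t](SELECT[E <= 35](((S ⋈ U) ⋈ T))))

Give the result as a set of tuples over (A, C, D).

{(b, 39, c), (b, 39, r), (b, 39, x), (k, 39, c), (k, 39, r), (k, 39, x), (p, 39, c), (p, 39, r), (p, 39, x)}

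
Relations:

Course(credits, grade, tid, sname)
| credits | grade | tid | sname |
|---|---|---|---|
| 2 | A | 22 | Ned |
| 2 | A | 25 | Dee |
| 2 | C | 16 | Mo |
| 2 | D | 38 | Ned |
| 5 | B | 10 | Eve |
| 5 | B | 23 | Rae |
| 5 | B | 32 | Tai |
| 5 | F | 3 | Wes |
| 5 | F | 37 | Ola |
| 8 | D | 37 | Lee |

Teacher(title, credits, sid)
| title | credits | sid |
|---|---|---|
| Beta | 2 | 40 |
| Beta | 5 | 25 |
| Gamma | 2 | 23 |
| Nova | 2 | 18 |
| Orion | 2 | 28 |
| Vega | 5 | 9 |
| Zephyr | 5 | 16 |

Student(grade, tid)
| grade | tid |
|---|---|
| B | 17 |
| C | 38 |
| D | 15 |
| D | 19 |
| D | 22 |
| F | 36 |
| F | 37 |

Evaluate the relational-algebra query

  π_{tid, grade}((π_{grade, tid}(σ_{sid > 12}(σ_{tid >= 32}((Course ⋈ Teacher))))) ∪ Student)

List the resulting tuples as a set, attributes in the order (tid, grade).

{(15, D), (17, B), (19, D), (22, D), (32, B), (36, F), (37, F), (38, C), (38, D)}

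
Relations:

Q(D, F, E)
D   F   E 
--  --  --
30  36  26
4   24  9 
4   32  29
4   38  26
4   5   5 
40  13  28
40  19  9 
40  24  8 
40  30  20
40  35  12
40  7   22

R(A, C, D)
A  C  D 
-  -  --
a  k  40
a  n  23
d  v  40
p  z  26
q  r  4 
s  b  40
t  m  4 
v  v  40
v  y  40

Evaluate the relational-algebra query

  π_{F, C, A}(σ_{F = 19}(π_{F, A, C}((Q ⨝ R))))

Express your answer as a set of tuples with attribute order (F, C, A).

Natural join on D: {(4, 24, 9, q, r), (4, 24, 9, t, m), (4, 32, 29, q, r), (4, 32, 29, t, m), (4, 38, 26, q, r), (4, 38, 26, t, m), (4, 5, 5, q, r), (4, 5, 5, t, m), (40, 13, 28, a, k), (40, 13, 28, d, v), (40, 13, 28, s, b), (40, 13, 28, v, v), (40, 13, 28, v, y), (40, 19, 9, a, k), (40, 19, 9, d, v), (40, 19, 9, s, b), (40, 19, 9, v, v), (40, 19, 9, v, y), (40, 24, 8, a, k), (40, 24, 8, d, v), (40, 24, 8, s, b), (40, 24, 8, v, v), (40, 24, 8, v, y), (40, 30, 20, a, k), (40, 30, 20, d, v), (40, 30, 20, s, b), (40, 30, 20, v, v), (40, 30, 20, v, y), (40, 35, 12, a, k), (40, 35, 12, d, v), (40, 35, 12, s, b), (40, 35, 12, v, v), (40, 35, 12, v, y), (40, 7, 22, a, k), (40, 7, 22, d, v), (40, 7, 22, s, b), (40, 7, 22, v, v), (40, 7, 22, v, y)}
π[F, A, C]: project onto (F, A, C) → {(13, a, k), (13, d, v), (13, s, b), (13, v, v), (13, v, y), (19, a, k), (19, d, v), (19, s, b), (19, v, v), (19, v, y), (24, a, k), (24, d, v), (24, q, r), (24, s, b), (24, t, m), (24, v, v), (24, v, y), (30, a, k), (30, d, v), (30, s, b), (30, v, v), (30, v, y), (32, q, r), (32, t, m), (35, a, k), (35, d, v), (35, s, b), (35, v, v), (35, v, y), (38, q, r), (38, t, m), (5, q, r), (5, t, m), (7, a, k), (7, d, v), (7, s, b), (7, v, v), (7, v, y)}
Filtering on F = 19 leaves {(19, a, k), (19, d, v), (19, s, b), (19, v, v), (19, v, y)}.
π[F, C, A]: project onto (F, C, A) → {(19, b, s), (19, k, a), (19, v, d), (19, v, v), (19, y, v)}

{(19, b, s), (19, k, a), (19, v, d), (19, v, v), (19, y, v)}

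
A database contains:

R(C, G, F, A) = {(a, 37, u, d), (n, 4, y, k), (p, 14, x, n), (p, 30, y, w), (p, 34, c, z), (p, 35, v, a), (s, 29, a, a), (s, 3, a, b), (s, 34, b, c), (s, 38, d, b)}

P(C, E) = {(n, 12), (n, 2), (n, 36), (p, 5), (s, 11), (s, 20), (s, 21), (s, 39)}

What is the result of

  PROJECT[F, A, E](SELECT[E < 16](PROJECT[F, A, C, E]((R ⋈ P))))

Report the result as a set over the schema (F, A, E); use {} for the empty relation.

{(a, a, 11), (a, b, 11), (b, c, 11), (c, z, 5), (d, b, 11), (v, a, 5), (x, n, 5), (y, k, 12), (y, k, 2), (y, w, 5)}

Natural join on C: {(n, 4, y, k, 12), (n, 4, y, k, 2), (n, 4, y, k, 36), (p, 14, x, n, 5), (p, 30, y, w, 5), (p, 34, c, z, 5), (p, 35, v, a, 5), (s, 29, a, a, 11), (s, 29, a, a, 20), (s, 29, a, a, 21), (s, 29, a, a, 39), (s, 3, a, b, 11), (s, 3, a, b, 20), (s, 3, a, b, 21), (s, 3, a, b, 39), (s, 34, b, c, 11), (s, 34, b, c, 20), (s, 34, b, c, 21), (s, 34, b, c, 39), (s, 38, d, b, 11), (s, 38, d, b, 20), (s, 38, d, b, 21), (s, 38, d, b, 39)}
π[F, A, C, E]: project onto (F, A, C, E) → {(a, a, s, 11), (a, a, s, 20), (a, a, s, 21), (a, a, s, 39), (a, b, s, 11), (a, b, s, 20), (a, b, s, 21), (a, b, s, 39), (b, c, s, 11), (b, c, s, 20), (b, c, s, 21), (b, c, s, 39), (c, z, p, 5), (d, b, s, 11), (d, b, s, 20), (d, b, s, 21), (d, b, s, 39), (v, a, p, 5), (x, n, p, 5), (y, k, n, 12), (y, k, n, 2), (y, k, n, 36), (y, w, p, 5)}
Apply σ_{E < 16}; surviving tuples: {(a, a, s, 11), (a, b, s, 11), (b, c, s, 11), (c, z, p, 5), (d, b, s, 11), (v, a, p, 5), (x, n, p, 5), (y, k, n, 12), (y, k, n, 2), (y, w, p, 5)}
π[F, A, E]: project onto (F, A, E) → {(a, a, 11), (a, b, 11), (b, c, 11), (c, z, 5), (d, b, 11), (v, a, 5), (x, n, 5), (y, k, 12), (y, k, 2), (y, w, 5)}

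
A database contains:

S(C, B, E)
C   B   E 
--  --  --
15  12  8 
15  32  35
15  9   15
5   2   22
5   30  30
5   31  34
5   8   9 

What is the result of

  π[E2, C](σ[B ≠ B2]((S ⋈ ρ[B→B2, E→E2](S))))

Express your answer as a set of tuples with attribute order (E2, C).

{(15, 15), (22, 5), (30, 5), (34, 5), (35, 15), (8, 15), (9, 5)}

ρ[B→B2, E→E2]: schema becomes (C, B2, E2); tuples unchanged.
Natural join on C: {(15, 12, 8, 12, 8), (15, 12, 8, 32, 35), (15, 12, 8, 9, 15), (15, 32, 35, 12, 8), (15, 32, 35, 32, 35), (15, 32, 35, 9, 15), (15, 9, 15, 12, 8), (15, 9, 15, 32, 35), (15, 9, 15, 9, 15), (5, 2, 22, 2, 22), (5, 2, 22, 30, 30), (5, 2, 22, 31, 34), (5, 2, 22, 8, 9), (5, 30, 30, 2, 22), (5, 30, 30, 30, 30), (5, 30, 30, 31, 34), (5, 30, 30, 8, 9), (5, 31, 34, 2, 22), (5, 31, 34, 30, 30), (5, 31, 34, 31, 34), (5, 31, 34, 8, 9), (5, 8, 9, 2, 22), (5, 8, 9, 30, 30), (5, 8, 9, 31, 34), (5, 8, 9, 8, 9)}
Selection B ≠ B2: {(15, 12, 8, 32, 35), (15, 12, 8, 9, 15), (15, 32, 35, 12, 8), (15, 32, 35, 9, 15), (15, 9, 15, 12, 8), (15, 9, 15, 32, 35), (5, 2, 22, 30, 30), (5, 2, 22, 31, 34), (5, 2, 22, 8, 9), (5, 30, 30, 2, 22), (5, 30, 30, 31, 34), (5, 30, 30, 8, 9), (5, 31, 34, 2, 22), (5, 31, 34, 30, 30), (5, 31, 34, 8, 9), (5, 8, 9, 2, 22), (5, 8, 9, 30, 30), (5, 8, 9, 31, 34)}
Keep only column(s) E2, C (11 duplicate(s) eliminated): {(15, 15), (22, 5), (30, 5), (34, 5), (35, 15), (8, 15), (9, 5)}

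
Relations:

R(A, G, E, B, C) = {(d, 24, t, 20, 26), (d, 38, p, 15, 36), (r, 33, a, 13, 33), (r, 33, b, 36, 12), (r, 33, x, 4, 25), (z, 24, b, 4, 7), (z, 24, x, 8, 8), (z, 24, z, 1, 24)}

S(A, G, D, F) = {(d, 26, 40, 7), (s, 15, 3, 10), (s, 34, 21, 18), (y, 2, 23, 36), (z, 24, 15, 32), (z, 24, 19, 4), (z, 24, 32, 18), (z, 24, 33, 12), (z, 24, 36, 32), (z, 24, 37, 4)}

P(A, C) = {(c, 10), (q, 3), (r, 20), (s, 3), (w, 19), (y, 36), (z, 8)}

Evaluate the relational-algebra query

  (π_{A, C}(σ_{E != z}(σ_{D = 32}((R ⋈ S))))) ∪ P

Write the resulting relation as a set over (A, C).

R ⋈ S (natural join on A, G): {(z, 24, b, 4, 7, 15, 32), (z, 24, b, 4, 7, 19, 4), (z, 24, b, 4, 7, 32, 18), (z, 24, b, 4, 7, 33, 12), (z, 24, b, 4, 7, 36, 32), (z, 24, b, 4, 7, 37, 4), (z, 24, x, 8, 8, 15, 32), (z, 24, x, 8, 8, 19, 4), (z, 24, x, 8, 8, 32, 18), (z, 24, x, 8, 8, 33, 12), (z, 24, x, 8, 8, 36, 32), (z, 24, x, 8, 8, 37, 4), (z, 24, z, 1, 24, 15, 32), (z, 24, z, 1, 24, 19, 4), (z, 24, z, 1, 24, 32, 18), (z, 24, z, 1, 24, 33, 12), (z, 24, z, 1, 24, 36, 32), (z, 24, z, 1, 24, 37, 4)}
σ[D = 32]: keep tuples satisfying D = 32 → {(z, 24, b, 4, 7, 32, 18), (z, 24, x, 8, 8, 32, 18), (z, 24, z, 1, 24, 32, 18)}
σ[E != z]: keep tuples satisfying E != z → {(z, 24, b, 4, 7, 32, 18), (z, 24, x, 8, 8, 32, 18)}
π_{A, C} gives {(z, 7), (z, 8)}.
Union: {(z, 7), (z, 8)} with {(c, 10), (q, 3), (r, 20), (s, 3), (w, 19), (y, 36), (z, 8)} → {(c, 10), (q, 3), (r, 20), (s, 3), (w, 19), (y, 36), (z, 7), (z, 8)}

{(c, 10), (q, 3), (r, 20), (s, 3), (w, 19), (y, 36), (z, 7), (z, 8)}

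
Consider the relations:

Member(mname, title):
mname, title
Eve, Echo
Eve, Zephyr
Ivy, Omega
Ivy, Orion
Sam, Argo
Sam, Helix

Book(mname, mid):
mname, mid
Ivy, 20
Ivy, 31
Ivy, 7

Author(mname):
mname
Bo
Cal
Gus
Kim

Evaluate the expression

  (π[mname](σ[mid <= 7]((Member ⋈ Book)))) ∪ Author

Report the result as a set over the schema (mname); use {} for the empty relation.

{Bo, Cal, Gus, Ivy, Kim}

Joining Member and Book on mname yields {(Ivy, Omega, 20), (Ivy, Omega, 31), (Ivy, Omega, 7), (Ivy, Orion, 20), (Ivy, Orion, 31), (Ivy, Orion, 7)}.
Selection mid <= 7: {(Ivy, Omega, 7), (Ivy, Orion, 7)}
Keep only column(s) mname (1 duplicate(s) eliminated): {Ivy}
Union: {Ivy} with {Bo, Cal, Gus, Kim} → {Bo, Cal, Gus, Ivy, Kim}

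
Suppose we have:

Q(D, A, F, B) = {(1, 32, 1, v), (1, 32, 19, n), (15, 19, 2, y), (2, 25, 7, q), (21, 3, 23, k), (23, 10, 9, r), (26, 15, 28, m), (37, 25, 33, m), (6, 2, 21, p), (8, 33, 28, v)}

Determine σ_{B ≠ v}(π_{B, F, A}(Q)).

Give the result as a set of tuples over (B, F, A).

{(k, 23, 3), (m, 28, 15), (m, 33, 25), (n, 19, 32), (p, 21, 2), (q, 7, 25), (r, 9, 10), (y, 2, 19)}

π[B, F, A]: project onto (B, F, A) → {(k, 23, 3), (m, 28, 15), (m, 33, 25), (n, 19, 32), (p, 21, 2), (q, 7, 25), (r, 9, 10), (v, 1, 32), (v, 28, 33), (y, 2, 19)}
σ[B ≠ v]: keep tuples satisfying B ≠ v → {(k, 23, 3), (m, 28, 15), (m, 33, 25), (n, 19, 32), (p, 21, 2), (q, 7, 25), (r, 9, 10), (y, 2, 19)}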